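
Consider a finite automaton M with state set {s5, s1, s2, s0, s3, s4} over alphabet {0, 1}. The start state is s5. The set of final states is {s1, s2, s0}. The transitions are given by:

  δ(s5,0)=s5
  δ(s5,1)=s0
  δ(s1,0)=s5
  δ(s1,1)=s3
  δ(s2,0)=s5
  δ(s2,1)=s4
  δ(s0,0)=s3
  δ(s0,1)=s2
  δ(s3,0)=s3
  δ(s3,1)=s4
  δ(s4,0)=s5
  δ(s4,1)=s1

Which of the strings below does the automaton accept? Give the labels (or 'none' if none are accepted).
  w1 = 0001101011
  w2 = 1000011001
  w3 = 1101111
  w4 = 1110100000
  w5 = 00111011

w1, w2, w3, w5

w1: s5 → s5 → s5 → s5 → s0 → s2 → s5 → s0 → s3 → s4 → s1  → end s1, accepted
w2: s5 → s0 → s3 → s3 → s3 → s3 → s4 → s1 → s5 → s5 → s0  → end s0, accepted
w3: s5 → s0 → s2 → s5 → s0 → s2 → s4 → s1  → end s1, accepted
w4: s5 → s0 → s2 → s4 → s5 → s0 → s3 → s3 → s3 → s3 → s3  → end s3, rejected
w5: s5 → s5 → s5 → s0 → s2 → s4 → s5 → s0 → s2  → end s2, accepted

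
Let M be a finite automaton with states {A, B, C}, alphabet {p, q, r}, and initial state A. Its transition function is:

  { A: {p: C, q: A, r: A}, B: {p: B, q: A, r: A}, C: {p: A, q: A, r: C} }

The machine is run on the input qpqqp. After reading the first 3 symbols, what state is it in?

Trace: A -q-> A -p-> C -q-> A
After 3 symbols: A.

A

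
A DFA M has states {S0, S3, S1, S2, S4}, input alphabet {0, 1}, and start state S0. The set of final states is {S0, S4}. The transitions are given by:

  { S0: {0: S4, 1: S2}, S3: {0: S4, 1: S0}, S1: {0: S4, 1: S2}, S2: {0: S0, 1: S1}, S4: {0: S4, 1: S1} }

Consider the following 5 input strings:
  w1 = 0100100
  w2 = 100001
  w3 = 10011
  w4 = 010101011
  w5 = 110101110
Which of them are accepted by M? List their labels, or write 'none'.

w1:
  start at S0
  read '0': S0 → S4
  read '1': S4 → S1
  read '0': S1 → S4
  read '0': S4 → S4
  read '1': S4 → S1
  read '0': S1 → S4
  read '0': S4 → S4
  end S4, accepted
w2:
  start at S0
  read '1': S0 → S2
  read '0': S2 → S0
  read '0': S0 → S4
  read '0': S4 → S4
  read '0': S4 → S4
  read '1': S4 → S1
  end S1, rejected
w3:
  start at S0
  read '1': S0 → S2
  read '0': S2 → S0
  read '0': S0 → S4
  read '1': S4 → S1
  read '1': S1 → S2
  end S2, rejected
w4:
  start at S0
  read '0': S0 → S4
  read '1': S4 → S1
  read '0': S1 → S4
  read '1': S4 → S1
  read '0': S1 → S4
  read '1': S4 → S1
  read '0': S1 → S4
  read '1': S4 → S1
  read '1': S1 → S2
  end S2, rejected
w5:
  start at S0
  read '1': S0 → S2
  read '1': S2 → S1
  read '0': S1 → S4
  read '1': S4 → S1
  read '0': S1 → S4
  read '1': S4 → S1
  read '1': S1 → S2
  read '1': S2 → S1
  read '0': S1 → S4
  end S4, accepted

w1, w5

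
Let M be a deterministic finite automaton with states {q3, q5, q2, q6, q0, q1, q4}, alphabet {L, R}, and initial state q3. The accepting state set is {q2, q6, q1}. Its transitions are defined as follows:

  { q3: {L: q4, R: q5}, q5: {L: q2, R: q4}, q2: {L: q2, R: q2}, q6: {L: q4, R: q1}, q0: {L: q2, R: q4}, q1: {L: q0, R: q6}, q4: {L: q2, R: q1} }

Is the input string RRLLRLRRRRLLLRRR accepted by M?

start at q3
read 'R': q3 → q5
read 'R': q5 → q4
read 'L': q4 → q2
read 'L': q2 → q2
read 'R': q2 → q2
read 'L': q2 → q2
read 'R': q2 → q2
read 'R': q2 → q2
read 'R': q2 → q2
read 'R': q2 → q2
read 'L': q2 → q2
read 'L': q2 → q2
read 'L': q2 → q2
read 'R': q2 → q2
read 'R': q2 → q2
read 'R': q2 → q2
End state q2 is accepting.

Yes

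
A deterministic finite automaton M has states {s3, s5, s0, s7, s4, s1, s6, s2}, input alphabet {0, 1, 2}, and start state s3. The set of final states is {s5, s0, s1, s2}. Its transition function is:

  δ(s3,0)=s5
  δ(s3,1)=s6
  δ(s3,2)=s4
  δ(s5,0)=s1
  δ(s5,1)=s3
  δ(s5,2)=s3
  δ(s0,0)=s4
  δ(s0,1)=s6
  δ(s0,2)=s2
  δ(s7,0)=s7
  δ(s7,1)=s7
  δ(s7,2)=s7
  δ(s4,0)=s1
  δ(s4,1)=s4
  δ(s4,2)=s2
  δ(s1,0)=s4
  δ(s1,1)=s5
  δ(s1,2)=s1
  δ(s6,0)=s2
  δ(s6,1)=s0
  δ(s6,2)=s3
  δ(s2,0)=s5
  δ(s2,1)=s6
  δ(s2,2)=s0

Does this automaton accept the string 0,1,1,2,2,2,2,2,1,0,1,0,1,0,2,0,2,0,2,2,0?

s3 → s5 → s3 → s6 → s3 → s4 → s2 → s0 → s2 → s6 → s2 → s6 → s2 → s6 → s2 → s0 → s4 → s2 → s5 → s3 → s4 → s1
End state s1 is accepting.

Yes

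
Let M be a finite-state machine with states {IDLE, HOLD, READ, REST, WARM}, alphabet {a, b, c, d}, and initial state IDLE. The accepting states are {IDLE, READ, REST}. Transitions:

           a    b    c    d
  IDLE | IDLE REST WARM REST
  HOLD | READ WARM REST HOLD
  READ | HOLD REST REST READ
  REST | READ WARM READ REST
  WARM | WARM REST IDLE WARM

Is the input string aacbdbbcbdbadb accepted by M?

Trace: IDLE -a-> IDLE -a-> IDLE -c-> WARM -b-> REST -d-> REST -b-> WARM -b-> REST -c-> READ -b-> REST -d-> REST -b-> WARM -a-> WARM -d-> WARM -b-> REST
End state REST is accepting.

Yes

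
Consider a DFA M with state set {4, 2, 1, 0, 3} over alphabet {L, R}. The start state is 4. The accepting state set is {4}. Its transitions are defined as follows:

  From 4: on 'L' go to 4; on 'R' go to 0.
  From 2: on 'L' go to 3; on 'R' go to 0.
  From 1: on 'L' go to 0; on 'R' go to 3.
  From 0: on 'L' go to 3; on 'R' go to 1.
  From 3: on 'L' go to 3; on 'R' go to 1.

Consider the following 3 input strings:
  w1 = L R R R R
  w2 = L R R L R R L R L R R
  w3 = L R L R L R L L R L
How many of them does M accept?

0

w1: Trace: 4 -L-> 4 -R-> 0 -R-> 1 -R-> 3 -R-> 1  → end 1, rejected
w2: Trace: 4 -L-> 4 -R-> 0 -R-> 1 -L-> 0 -R-> 1 -R-> 3 -L-> 3 -R-> 1 -L-> 0 -R-> 1 -R-> 3  → end 3, rejected
w3: Trace: 4 -L-> 4 -R-> 0 -L-> 3 -R-> 1 -L-> 0 -R-> 1 -L-> 0 -L-> 3 -R-> 1 -L-> 0  → end 0, rejected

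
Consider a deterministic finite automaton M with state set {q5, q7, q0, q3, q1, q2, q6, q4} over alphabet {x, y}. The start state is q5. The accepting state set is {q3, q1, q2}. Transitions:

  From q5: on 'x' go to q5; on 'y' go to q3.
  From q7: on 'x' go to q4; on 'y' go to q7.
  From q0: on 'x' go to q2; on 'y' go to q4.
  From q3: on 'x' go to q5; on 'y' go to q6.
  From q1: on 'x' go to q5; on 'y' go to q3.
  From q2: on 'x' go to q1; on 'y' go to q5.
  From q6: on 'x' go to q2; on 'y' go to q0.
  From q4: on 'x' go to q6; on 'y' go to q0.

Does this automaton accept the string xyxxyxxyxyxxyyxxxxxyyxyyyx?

start at q5
read 'x': q5 → q5
read 'y': q5 → q3
read 'x': q3 → q5
read 'x': q5 → q5
read 'y': q5 → q3
read 'x': q3 → q5
read 'x': q5 → q5
read 'y': q5 → q3
read 'x': q3 → q5
read 'y': q5 → q3
read 'x': q3 → q5
read 'x': q5 → q5
read 'y': q5 → q3
read 'y': q3 → q6
read 'x': q6 → q2
read 'x': q2 → q1
read 'x': q1 → q5
read 'x': q5 → q5
read 'x': q5 → q5
read 'y': q5 → q3
read 'y': q3 → q6
read 'x': q6 → q2
read 'y': q2 → q5
read 'y': q5 → q3
read 'y': q3 → q6
read 'x': q6 → q2
End state q2 is accepting.

Yes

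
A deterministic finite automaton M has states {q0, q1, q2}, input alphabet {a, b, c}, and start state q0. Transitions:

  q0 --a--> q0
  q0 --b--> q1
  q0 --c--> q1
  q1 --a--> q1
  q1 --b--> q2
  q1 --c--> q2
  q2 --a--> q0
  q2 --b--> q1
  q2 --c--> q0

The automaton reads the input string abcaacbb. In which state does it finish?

start at q0
read 'a': q0 → q0
read 'b': q0 → q1
read 'c': q1 → q2
read 'a': q2 → q0
read 'a': q0 → q0
read 'c': q0 → q1
read 'b': q1 → q2
read 'b': q2 → q1

q1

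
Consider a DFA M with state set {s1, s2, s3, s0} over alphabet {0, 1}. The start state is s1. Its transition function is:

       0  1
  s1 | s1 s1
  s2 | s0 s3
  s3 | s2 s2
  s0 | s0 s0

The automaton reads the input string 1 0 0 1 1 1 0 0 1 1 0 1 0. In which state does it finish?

s1

Trace: s1 -1-> s1 -0-> s1 -0-> s1 -1-> s1 -1-> s1 -1-> s1 -0-> s1 -0-> s1 -1-> s1 -1-> s1 -0-> s1 -1-> s1 -0-> s1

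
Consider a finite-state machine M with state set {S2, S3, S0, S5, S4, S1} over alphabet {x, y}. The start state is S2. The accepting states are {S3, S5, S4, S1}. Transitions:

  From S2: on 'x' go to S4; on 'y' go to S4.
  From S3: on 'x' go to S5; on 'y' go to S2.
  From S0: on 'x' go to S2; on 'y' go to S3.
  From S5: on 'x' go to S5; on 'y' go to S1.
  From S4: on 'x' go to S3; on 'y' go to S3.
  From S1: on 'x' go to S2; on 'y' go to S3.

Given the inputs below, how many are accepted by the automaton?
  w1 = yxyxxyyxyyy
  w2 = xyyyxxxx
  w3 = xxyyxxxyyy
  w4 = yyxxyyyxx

3

w1:
  start at S2
  read 'y': S2 → S4
  read 'x': S4 → S3
  read 'y': S3 → S2
  read 'x': S2 → S4
  read 'x': S4 → S3
  read 'y': S3 → S2
  read 'y': S2 → S4
  read 'x': S4 → S3
  read 'y': S3 → S2
  read 'y': S2 → S4
  read 'y': S4 → S3
  end S3, accepted
w2:
  start at S2
  read 'x': S2 → S4
  read 'y': S4 → S3
  read 'y': S3 → S2
  read 'y': S2 → S4
  read 'x': S4 → S3
  read 'x': S3 → S5
  read 'x': S5 → S5
  read 'x': S5 → S5
  end S5, accepted
w3:
  start at S2
  read 'x': S2 → S4
  read 'x': S4 → S3
  read 'y': S3 → S2
  read 'y': S2 → S4
  read 'x': S4 → S3
  read 'x': S3 → S5
  read 'x': S5 → S5
  read 'y': S5 → S1
  read 'y': S1 → S3
  read 'y': S3 → S2
  end S2, rejected
w4:
  start at S2
  read 'y': S2 → S4
  read 'y': S4 → S3
  read 'x': S3 → S5
  read 'x': S5 → S5
  read 'y': S5 → S1
  read 'y': S1 → S3
  read 'y': S3 → S2
  read 'x': S2 → S4
  read 'x': S4 → S3
  end S3, accepted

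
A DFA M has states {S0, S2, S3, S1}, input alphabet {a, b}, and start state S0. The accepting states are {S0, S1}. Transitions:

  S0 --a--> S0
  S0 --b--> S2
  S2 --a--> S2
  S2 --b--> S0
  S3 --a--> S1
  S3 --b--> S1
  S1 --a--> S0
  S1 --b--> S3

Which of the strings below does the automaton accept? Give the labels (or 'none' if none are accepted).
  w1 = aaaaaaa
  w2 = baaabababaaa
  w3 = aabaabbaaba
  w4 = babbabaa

w1, w2, w3, w4

w1: S0 → S0 → S0 → S0 → S0 → S0 → S0 → S0  → end S0, accepted
w2: S0 → S2 → S2 → S2 → S2 → S0 → S0 → S2 → S2 → S0 → S0 → S0 → S0  → end S0, accepted
w3: S0 → S0 → S0 → S2 → S2 → S2 → S0 → S2 → S2 → S2 → S0 → S0  → end S0, accepted
w4: S0 → S2 → S2 → S0 → S2 → S2 → S0 → S0 → S0  → end S0, accepted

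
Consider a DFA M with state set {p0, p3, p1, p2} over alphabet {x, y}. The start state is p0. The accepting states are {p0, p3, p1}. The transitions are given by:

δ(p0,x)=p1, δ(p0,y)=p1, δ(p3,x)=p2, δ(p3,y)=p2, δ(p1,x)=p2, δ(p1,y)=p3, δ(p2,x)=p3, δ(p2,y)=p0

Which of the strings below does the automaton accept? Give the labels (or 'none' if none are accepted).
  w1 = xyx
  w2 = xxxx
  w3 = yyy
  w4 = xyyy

w1:
  start at p0
  read 'x': p0 → p1
  read 'y': p1 → p3
  read 'x': p3 → p2
  end p2, rejected
w2:
  start at p0
  read 'x': p0 → p1
  read 'x': p1 → p2
  read 'x': p2 → p3
  read 'x': p3 → p2
  end p2, rejected
w3:
  start at p0
  read 'y': p0 → p1
  read 'y': p1 → p3
  read 'y': p3 → p2
  end p2, rejected
w4:
  start at p0
  read 'x': p0 → p1
  read 'y': p1 → p3
  read 'y': p3 → p2
  read 'y': p2 → p0
  end p0, accepted

w4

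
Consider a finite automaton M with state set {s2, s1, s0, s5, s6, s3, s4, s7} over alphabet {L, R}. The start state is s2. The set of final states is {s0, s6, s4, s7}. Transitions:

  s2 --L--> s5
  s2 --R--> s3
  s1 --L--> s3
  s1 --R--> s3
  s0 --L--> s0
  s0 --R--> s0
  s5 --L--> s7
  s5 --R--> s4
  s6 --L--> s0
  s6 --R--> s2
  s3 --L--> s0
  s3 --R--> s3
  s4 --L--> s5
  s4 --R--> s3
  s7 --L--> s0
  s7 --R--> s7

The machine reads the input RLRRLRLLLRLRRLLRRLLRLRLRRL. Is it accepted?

Trace: s2 -R-> s3 -L-> s0 -R-> s0 -R-> s0 -L-> s0 -R-> s0 -L-> s0 -L-> s0 -L-> s0 -R-> s0 -L-> s0 -R-> s0 -R-> s0 -L-> s0 -L-> s0 -R-> s0 -R-> s0 -L-> s0 -L-> s0 -R-> s0 -L-> s0 -R-> s0 -L-> s0 -R-> s0 -R-> s0 -L-> s0
End state s0 is accepting.

Yes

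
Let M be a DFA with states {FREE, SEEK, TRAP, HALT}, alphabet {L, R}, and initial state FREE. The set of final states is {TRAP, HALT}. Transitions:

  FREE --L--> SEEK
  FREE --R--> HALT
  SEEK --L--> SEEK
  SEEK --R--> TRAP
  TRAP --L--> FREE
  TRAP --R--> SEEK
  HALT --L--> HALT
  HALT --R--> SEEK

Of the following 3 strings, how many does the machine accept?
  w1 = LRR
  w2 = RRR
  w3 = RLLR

w1: Trace: FREE -L-> SEEK -R-> TRAP -R-> SEEK  → end SEEK, rejected
w2: Trace: FREE -R-> HALT -R-> SEEK -R-> TRAP  → end TRAP, accepted
w3: Trace: FREE -R-> HALT -L-> HALT -L-> HALT -R-> SEEK  → end SEEK, rejected

1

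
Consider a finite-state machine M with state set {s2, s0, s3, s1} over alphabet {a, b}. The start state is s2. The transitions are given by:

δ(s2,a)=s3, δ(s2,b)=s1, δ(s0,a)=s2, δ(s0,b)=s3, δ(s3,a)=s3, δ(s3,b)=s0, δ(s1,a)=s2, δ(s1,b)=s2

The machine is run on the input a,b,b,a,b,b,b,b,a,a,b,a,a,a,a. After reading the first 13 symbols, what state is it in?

s3

s2 → s3 → s0 → s3 → s3 → s0 → s3 → s0 → s3 → s3 → s3 → s0 → s2 → s3
After 13 symbols: s3.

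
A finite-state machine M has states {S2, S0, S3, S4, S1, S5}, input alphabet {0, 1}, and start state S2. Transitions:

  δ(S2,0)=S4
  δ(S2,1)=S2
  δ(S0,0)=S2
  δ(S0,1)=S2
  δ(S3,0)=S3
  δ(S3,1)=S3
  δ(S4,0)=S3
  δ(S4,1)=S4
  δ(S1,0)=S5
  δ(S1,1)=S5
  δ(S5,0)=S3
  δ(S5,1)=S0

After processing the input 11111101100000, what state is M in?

S3

S2 → S2 → S2 → S2 → S2 → S2 → S2 → S4 → S4 → S4 → S3 → S3 → S3 → S3 → S3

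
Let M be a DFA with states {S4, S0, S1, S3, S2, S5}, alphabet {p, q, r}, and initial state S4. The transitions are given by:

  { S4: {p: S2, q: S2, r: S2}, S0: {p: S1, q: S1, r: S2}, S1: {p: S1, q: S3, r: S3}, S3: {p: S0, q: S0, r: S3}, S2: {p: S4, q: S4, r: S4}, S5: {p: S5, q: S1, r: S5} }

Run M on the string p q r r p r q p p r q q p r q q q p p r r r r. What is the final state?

S2

start at S4
read 'p': S4 → S2
read 'q': S2 → S4
read 'r': S4 → S2
read 'r': S2 → S4
read 'p': S4 → S2
read 'r': S2 → S4
read 'q': S4 → S2
read 'p': S2 → S4
read 'p': S4 → S2
read 'r': S2 → S4
read 'q': S4 → S2
read 'q': S2 → S4
read 'p': S4 → S2
read 'r': S2 → S4
read 'q': S4 → S2
read 'q': S2 → S4
read 'q': S4 → S2
read 'p': S2 → S4
read 'p': S4 → S2
read 'r': S2 → S4
read 'r': S4 → S2
read 'r': S2 → S4
read 'r': S4 → S2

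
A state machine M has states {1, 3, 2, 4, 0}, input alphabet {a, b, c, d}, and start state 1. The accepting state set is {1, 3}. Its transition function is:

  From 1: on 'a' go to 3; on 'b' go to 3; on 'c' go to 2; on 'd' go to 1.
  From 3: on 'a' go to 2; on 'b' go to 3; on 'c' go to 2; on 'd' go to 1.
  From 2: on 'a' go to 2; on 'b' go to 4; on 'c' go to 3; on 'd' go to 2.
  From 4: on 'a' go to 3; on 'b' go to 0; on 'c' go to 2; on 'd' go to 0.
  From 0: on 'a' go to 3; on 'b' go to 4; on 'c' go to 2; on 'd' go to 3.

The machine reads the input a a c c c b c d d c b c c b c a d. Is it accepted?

Trace: 1 -a-> 3 -a-> 2 -c-> 3 -c-> 2 -c-> 3 -b-> 3 -c-> 2 -d-> 2 -d-> 2 -c-> 3 -b-> 3 -c-> 2 -c-> 3 -b-> 3 -c-> 2 -a-> 2 -d-> 2
End state 2 is not accepting.

No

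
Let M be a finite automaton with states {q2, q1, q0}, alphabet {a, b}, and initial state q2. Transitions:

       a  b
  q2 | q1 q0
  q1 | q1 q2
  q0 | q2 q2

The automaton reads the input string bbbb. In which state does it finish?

q2

Trace: q2 -b-> q0 -b-> q2 -b-> q0 -b-> q2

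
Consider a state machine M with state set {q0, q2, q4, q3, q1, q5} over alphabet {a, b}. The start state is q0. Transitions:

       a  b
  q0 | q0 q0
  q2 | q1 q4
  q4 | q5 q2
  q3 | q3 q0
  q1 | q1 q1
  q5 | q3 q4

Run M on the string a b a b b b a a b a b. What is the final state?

q0 → q0 → q0 → q0 → q0 → q0 → q0 → q0 → q0 → q0 → q0 → q0

q0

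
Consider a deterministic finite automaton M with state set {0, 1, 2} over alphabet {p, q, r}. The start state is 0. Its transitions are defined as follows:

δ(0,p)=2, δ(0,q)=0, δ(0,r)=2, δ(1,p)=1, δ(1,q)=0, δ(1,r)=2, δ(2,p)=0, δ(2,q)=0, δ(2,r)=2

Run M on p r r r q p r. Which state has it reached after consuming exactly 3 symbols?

2

0 → 2 → 2 → 2
After 3 symbols: 2.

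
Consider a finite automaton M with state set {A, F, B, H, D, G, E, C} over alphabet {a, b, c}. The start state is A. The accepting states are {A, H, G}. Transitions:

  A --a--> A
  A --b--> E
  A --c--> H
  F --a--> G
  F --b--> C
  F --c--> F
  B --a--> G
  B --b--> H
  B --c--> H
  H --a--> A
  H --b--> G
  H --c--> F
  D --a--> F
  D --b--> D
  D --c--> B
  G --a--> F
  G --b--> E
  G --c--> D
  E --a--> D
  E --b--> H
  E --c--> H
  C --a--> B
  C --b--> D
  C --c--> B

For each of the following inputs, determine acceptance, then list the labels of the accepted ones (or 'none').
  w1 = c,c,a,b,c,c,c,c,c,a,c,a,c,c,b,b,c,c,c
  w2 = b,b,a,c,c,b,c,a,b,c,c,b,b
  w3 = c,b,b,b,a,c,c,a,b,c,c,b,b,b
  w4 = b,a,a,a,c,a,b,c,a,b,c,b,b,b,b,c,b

none

w1: Trace: A -c-> H -c-> F -a-> G -b-> E -c-> H -c-> F -c-> F -c-> F -c-> F -a-> G -c-> D -a-> F -c-> F -c-> F -b-> C -b-> D -c-> B -c-> H -c-> F  → end F, rejected
w2: Trace: A -b-> E -b-> H -a-> A -c-> H -c-> F -b-> C -c-> B -a-> G -b-> E -c-> H -c-> F -b-> C -b-> D  → end D, rejected
w3: Trace: A -c-> H -b-> G -b-> E -b-> H -a-> A -c-> H -c-> F -a-> G -b-> E -c-> H -c-> F -b-> C -b-> D -b-> D  → end D, rejected
w4: Trace: A -b-> E -a-> D -a-> F -a-> G -c-> D -a-> F -b-> C -c-> B -a-> G -b-> E -c-> H -b-> G -b-> E -b-> H -b-> G -c-> D -b-> D  → end D, rejected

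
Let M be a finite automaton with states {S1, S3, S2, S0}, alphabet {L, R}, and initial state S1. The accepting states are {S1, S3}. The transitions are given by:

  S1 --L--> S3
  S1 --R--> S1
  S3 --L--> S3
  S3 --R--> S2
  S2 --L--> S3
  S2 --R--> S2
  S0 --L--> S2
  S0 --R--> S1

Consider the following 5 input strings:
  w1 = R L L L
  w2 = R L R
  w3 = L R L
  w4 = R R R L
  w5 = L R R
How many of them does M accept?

3

w1: Trace: S1 -R-> S1 -L-> S3 -L-> S3 -L-> S3  → end S3, accepted
w2: Trace: S1 -R-> S1 -L-> S3 -R-> S2  → end S2, rejected
w3: Trace: S1 -L-> S3 -R-> S2 -L-> S3  → end S3, accepted
w4: Trace: S1 -R-> S1 -R-> S1 -R-> S1 -L-> S3  → end S3, accepted
w5: Trace: S1 -L-> S3 -R-> S2 -R-> S2  → end S2, rejected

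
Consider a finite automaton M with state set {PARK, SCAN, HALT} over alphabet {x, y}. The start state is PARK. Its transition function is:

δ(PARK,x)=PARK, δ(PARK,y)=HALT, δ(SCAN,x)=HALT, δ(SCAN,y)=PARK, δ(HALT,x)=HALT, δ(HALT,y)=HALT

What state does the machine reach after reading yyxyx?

Trace: PARK -y-> HALT -y-> HALT -x-> HALT -y-> HALT -x-> HALT

HALT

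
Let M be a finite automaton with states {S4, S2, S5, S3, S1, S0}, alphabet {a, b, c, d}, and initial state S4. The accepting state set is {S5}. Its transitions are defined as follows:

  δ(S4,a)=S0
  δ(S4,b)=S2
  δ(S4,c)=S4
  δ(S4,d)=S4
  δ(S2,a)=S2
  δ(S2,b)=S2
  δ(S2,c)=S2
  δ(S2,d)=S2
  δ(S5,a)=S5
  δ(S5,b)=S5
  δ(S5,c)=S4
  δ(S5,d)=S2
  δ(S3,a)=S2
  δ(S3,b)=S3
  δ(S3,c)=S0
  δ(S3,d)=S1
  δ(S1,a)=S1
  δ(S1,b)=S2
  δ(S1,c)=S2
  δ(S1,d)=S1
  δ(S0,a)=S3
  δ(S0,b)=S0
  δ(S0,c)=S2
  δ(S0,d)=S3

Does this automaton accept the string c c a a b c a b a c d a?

No

start at S4
read 'c': S4 → S4
read 'c': S4 → S4
read 'a': S4 → S0
read 'a': S0 → S3
read 'b': S3 → S3
read 'c': S3 → S0
read 'a': S0 → S3
read 'b': S3 → S3
read 'a': S3 → S2
read 'c': S2 → S2
read 'd': S2 → S2
read 'a': S2 → S2
End state S2 is not accepting.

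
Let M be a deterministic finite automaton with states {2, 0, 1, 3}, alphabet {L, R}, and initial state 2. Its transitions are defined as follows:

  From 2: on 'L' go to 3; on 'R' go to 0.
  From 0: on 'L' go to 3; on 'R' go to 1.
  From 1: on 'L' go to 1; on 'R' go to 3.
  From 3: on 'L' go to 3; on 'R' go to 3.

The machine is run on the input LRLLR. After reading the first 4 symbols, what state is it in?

2 → 3 → 3 → 3 → 3
After 4 symbols: 3.

3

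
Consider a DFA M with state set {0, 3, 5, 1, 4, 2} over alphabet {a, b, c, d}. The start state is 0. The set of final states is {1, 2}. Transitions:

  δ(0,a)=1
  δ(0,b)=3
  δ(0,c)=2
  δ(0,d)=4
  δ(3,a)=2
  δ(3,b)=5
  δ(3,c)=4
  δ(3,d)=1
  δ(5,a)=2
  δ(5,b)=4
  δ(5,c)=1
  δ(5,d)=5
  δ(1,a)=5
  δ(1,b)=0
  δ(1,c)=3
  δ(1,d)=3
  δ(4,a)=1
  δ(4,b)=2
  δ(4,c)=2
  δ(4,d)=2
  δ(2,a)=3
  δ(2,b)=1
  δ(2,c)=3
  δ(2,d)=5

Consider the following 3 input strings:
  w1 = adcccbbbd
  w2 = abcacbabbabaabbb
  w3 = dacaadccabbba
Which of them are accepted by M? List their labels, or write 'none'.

w1: 0 → 1 → 3 → 4 → 2 → 3 → 5 → 4 → 2 → 5  → end 5, rejected
w2: 0 → 1 → 0 → 2 → 3 → 4 → 2 → 3 → 5 → 4 → 1 → 0 → 1 → 5 → 4 → 2 → 1  → end 1, accepted
w3: 0 → 4 → 1 → 3 → 2 → 3 → 1 → 3 → 4 → 1 → 0 → 3 → 5 → 2  → end 2, accepted

w2, w3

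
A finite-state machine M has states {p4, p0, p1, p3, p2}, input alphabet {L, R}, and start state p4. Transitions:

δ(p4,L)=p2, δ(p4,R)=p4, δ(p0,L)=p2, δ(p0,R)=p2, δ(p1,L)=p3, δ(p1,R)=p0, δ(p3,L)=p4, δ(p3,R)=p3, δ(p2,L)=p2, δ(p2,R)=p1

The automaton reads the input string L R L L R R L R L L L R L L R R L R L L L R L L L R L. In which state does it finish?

p3

p4 → p2 → p1 → p3 → p4 → p4 → p4 → p2 → p1 → p3 → p4 → p2 → p1 → p3 → p4 → p4 → p4 → p2 → p1 → p3 → p4 → p2 → p1 → p3 → p4 → p2 → p1 → p3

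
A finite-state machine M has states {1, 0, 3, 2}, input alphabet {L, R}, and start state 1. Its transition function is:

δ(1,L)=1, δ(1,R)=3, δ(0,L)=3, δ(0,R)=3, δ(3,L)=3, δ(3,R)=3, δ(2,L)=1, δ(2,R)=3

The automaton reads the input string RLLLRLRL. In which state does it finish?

1 → 3 → 3 → 3 → 3 → 3 → 3 → 3 → 3

3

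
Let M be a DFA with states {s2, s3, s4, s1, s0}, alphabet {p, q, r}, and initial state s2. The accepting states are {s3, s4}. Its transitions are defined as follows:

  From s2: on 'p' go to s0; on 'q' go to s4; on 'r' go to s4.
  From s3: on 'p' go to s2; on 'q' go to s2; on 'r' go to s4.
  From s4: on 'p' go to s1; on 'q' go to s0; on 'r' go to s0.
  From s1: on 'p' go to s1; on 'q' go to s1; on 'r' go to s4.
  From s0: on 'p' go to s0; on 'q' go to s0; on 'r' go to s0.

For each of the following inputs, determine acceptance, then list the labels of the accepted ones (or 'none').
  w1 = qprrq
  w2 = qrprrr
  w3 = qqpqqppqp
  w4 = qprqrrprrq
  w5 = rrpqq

none

w1:
  start at s2
  read 'q': s2 → s4
  read 'p': s4 → s1
  read 'r': s1 → s4
  read 'r': s4 → s0
  read 'q': s0 → s0
  end s0, rejected
w2:
  start at s2
  read 'q': s2 → s4
  read 'r': s4 → s0
  read 'p': s0 → s0
  read 'r': s0 → s0
  read 'r': s0 → s0
  read 'r': s0 → s0
  end s0, rejected
w3:
  start at s2
  read 'q': s2 → s4
  read 'q': s4 → s0
  read 'p': s0 → s0
  read 'q': s0 → s0
  read 'q': s0 → s0
  read 'p': s0 → s0
  read 'p': s0 → s0
  read 'q': s0 → s0
  read 'p': s0 → s0
  end s0, rejected
w4:
  start at s2
  read 'q': s2 → s4
  read 'p': s4 → s1
  read 'r': s1 → s4
  read 'q': s4 → s0
  read 'r': s0 → s0
  read 'r': s0 → s0
  read 'p': s0 → s0
  read 'r': s0 → s0
  read 'r': s0 → s0
  read 'q': s0 → s0
  end s0, rejected
w5:
  start at s2
  read 'r': s2 → s4
  read 'r': s4 → s0
  read 'p': s0 → s0
  read 'q': s0 → s0
  read 'q': s0 → s0
  end s0, rejected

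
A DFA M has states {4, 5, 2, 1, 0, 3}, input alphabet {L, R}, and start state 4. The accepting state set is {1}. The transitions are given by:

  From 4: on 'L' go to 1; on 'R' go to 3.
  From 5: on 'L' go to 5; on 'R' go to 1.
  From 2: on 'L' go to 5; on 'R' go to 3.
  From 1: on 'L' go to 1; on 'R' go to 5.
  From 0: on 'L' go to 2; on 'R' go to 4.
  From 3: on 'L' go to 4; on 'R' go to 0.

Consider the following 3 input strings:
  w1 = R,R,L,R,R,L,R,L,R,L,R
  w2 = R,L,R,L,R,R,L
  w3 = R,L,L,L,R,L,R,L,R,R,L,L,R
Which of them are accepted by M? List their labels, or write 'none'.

w1:
  start at 4
  read 'R': 4 → 3
  read 'R': 3 → 0
  read 'L': 0 → 2
  read 'R': 2 → 3
  read 'R': 3 → 0
  read 'L': 0 → 2
  read 'R': 2 → 3
  read 'L': 3 → 4
  read 'R': 4 → 3
  read 'L': 3 → 4
  read 'R': 4 → 3
  end 3, rejected
w2:
  start at 4
  read 'R': 4 → 3
  read 'L': 3 → 4
  read 'R': 4 → 3
  read 'L': 3 → 4
  read 'R': 4 → 3
  read 'R': 3 → 0
  read 'L': 0 → 2
  end 2, rejected
w3:
  start at 4
  read 'R': 4 → 3
  read 'L': 3 → 4
  read 'L': 4 → 1
  read 'L': 1 → 1
  read 'R': 1 → 5
  read 'L': 5 → 5
  read 'R': 5 → 1
  read 'L': 1 → 1
  read 'R': 1 → 5
  read 'R': 5 → 1
  read 'L': 1 → 1
  read 'L': 1 → 1
  read 'R': 1 → 5
  end 5, rejected

none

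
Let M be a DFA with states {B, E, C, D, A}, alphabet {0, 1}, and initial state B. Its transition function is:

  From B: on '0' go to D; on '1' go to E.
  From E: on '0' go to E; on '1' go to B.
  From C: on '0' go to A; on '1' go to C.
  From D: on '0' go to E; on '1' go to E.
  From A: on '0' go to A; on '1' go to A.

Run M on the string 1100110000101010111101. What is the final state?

E

start at B
read '1': B → E
read '1': E → B
read '0': B → D
read '0': D → E
read '1': E → B
read '1': B → E
read '0': E → E
read '0': E → E
read '0': E → E
read '0': E → E
read '1': E → B
read '0': B → D
read '1': D → E
read '0': E → E
read '1': E → B
read '0': B → D
read '1': D → E
read '1': E → B
read '1': B → E
read '1': E → B
read '0': B → D
read '1': D → E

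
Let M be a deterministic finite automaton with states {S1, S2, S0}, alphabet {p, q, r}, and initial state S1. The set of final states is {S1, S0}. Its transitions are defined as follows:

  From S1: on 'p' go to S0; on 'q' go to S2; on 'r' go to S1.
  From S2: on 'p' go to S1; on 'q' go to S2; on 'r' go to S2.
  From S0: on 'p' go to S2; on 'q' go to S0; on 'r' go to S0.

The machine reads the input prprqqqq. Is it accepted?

No

Trace: S1 -p-> S0 -r-> S0 -p-> S2 -r-> S2 -q-> S2 -q-> S2 -q-> S2 -q-> S2
End state S2 is not accepting.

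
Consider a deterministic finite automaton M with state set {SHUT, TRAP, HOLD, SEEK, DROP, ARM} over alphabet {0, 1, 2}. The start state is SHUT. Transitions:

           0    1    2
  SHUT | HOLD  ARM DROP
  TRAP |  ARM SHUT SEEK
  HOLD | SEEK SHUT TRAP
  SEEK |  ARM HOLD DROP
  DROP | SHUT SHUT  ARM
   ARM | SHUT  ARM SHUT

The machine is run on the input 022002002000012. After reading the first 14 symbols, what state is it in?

HOLD

Trace: SHUT -0-> HOLD -2-> TRAP -2-> SEEK -0-> ARM -0-> SHUT -2-> DROP -0-> SHUT -0-> HOLD -2-> TRAP -0-> ARM -0-> SHUT -0-> HOLD -0-> SEEK -1-> HOLD
After 14 symbols: HOLD.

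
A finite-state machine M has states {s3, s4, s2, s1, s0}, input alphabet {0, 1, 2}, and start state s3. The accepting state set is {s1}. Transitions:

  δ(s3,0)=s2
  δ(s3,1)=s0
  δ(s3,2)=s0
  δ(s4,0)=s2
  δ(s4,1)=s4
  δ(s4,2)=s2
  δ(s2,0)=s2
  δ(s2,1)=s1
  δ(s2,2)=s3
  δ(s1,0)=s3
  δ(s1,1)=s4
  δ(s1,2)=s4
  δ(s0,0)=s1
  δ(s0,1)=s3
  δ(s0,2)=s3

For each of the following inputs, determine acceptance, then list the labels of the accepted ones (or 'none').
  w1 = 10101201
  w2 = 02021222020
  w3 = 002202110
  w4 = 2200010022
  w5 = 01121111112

w1

w1: s3 → s0 → s1 → s4 → s2 → s1 → s4 → s2 → s1  → end s1, accepted
w2: s3 → s2 → s3 → s2 → s3 → s0 → s3 → s0 → s3 → s2 → s3 → s2  → end s2, rejected
w3: s3 → s2 → s2 → s3 → s0 → s1 → s4 → s4 → s4 → s2  → end s2, rejected
w4: s3 → s0 → s3 → s2 → s2 → s2 → s1 → s3 → s2 → s3 → s0  → end s0, rejected
w5: s3 → s2 → s1 → s4 → s2 → s1 → s4 → s4 → s4 → s4 → s4 → s2  → end s2, rejected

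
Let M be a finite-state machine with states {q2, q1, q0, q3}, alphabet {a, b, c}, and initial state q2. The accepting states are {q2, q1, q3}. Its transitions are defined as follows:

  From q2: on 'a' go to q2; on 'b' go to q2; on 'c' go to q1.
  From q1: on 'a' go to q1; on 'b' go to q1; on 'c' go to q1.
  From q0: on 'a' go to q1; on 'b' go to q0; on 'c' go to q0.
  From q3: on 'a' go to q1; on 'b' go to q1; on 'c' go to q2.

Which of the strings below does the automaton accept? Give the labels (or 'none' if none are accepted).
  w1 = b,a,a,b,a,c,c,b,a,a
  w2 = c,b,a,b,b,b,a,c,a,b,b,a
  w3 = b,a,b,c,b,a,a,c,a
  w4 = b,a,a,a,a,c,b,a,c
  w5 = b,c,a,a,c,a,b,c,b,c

w1, w2, w3, w4, w5

w1: Trace: q2 -b-> q2 -a-> q2 -a-> q2 -b-> q2 -a-> q2 -c-> q1 -c-> q1 -b-> q1 -a-> q1 -a-> q1  → end q1, accepted
w2: Trace: q2 -c-> q1 -b-> q1 -a-> q1 -b-> q1 -b-> q1 -b-> q1 -a-> q1 -c-> q1 -a-> q1 -b-> q1 -b-> q1 -a-> q1  → end q1, accepted
w3: Trace: q2 -b-> q2 -a-> q2 -b-> q2 -c-> q1 -b-> q1 -a-> q1 -a-> q1 -c-> q1 -a-> q1  → end q1, accepted
w4: Trace: q2 -b-> q2 -a-> q2 -a-> q2 -a-> q2 -a-> q2 -c-> q1 -b-> q1 -a-> q1 -c-> q1  → end q1, accepted
w5: Trace: q2 -b-> q2 -c-> q1 -a-> q1 -a-> q1 -c-> q1 -a-> q1 -b-> q1 -c-> q1 -b-> q1 -c-> q1  → end q1, accepted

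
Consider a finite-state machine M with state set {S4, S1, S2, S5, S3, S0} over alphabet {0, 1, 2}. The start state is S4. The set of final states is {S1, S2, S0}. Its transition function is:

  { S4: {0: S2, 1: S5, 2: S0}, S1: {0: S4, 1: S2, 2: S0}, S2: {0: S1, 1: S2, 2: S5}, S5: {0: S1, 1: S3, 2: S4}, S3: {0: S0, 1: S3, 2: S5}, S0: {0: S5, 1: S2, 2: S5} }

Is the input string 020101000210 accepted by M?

Yes

start at S4
read '0': S4 → S2
read '2': S2 → S5
read '0': S5 → S1
read '1': S1 → S2
read '0': S2 → S1
read '1': S1 → S2
read '0': S2 → S1
read '0': S1 → S4
read '0': S4 → S2
read '2': S2 → S5
read '1': S5 → S3
read '0': S3 → S0
End state S0 is accepting.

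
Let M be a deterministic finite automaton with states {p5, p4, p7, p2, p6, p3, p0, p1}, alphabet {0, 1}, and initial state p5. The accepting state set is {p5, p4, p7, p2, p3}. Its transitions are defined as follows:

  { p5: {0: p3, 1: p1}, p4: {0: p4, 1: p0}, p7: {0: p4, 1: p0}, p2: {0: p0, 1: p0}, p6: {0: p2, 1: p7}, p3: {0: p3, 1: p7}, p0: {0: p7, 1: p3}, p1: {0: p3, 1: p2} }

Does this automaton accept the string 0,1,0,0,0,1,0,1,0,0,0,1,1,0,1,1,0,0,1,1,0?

Yes

p5 → p3 → p7 → p4 → p4 → p4 → p0 → p7 → p0 → p7 → p4 → p4 → p0 → p3 → p3 → p7 → p0 → p7 → p4 → p0 → p3 → p3
End state p3 is accepting.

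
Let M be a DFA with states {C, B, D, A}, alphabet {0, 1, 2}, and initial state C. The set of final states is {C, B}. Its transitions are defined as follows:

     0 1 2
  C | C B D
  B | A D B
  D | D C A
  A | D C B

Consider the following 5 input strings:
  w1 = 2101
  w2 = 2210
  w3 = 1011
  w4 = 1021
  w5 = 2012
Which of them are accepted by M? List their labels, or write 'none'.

w1:
  start at C
  read '2': C → D
  read '1': D → C
  read '0': C → C
  read '1': C → B
  end B, accepted
w2:
  start at C
  read '2': C → D
  read '2': D → A
  read '1': A → C
  read '0': C → C
  end C, accepted
w3:
  start at C
  read '1': C → B
  read '0': B → A
  read '1': A → C
  read '1': C → B
  end B, accepted
w4:
  start at C
  read '1': C → B
  read '0': B → A
  read '2': A → B
  read '1': B → D
  end D, rejected
w5:
  start at C
  read '2': C → D
  read '0': D → D
  read '1': D → C
  read '2': C → D
  end D, rejected

w1, w2, w3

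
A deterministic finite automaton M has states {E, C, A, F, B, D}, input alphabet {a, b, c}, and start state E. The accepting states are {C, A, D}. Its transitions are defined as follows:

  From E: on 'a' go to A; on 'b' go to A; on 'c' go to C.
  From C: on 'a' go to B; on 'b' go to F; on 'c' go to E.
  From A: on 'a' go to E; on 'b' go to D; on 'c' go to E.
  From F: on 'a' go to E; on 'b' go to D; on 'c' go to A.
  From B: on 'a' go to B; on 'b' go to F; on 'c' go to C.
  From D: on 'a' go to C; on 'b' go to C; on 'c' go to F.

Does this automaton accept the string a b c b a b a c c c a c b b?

Yes

Trace: E -a-> A -b-> D -c-> F -b-> D -a-> C -b-> F -a-> E -c-> C -c-> E -c-> C -a-> B -c-> C -b-> F -b-> D
End state D is accepting.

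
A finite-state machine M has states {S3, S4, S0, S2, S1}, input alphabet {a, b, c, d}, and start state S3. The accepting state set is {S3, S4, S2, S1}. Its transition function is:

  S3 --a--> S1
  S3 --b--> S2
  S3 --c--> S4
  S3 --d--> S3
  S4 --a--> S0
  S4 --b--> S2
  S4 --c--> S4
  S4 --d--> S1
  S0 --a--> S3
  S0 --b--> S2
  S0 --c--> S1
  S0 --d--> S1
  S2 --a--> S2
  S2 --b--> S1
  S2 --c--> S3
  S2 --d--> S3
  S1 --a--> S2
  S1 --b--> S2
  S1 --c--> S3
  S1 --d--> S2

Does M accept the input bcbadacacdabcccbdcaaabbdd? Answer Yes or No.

start at S3
read 'b': S3 → S2
read 'c': S2 → S3
read 'b': S3 → S2
read 'a': S2 → S2
read 'd': S2 → S3
read 'a': S3 → S1
read 'c': S1 → S3
read 'a': S3 → S1
read 'c': S1 → S3
read 'd': S3 → S3
read 'a': S3 → S1
read 'b': S1 → S2
read 'c': S2 → S3
read 'c': S3 → S4
read 'c': S4 → S4
read 'b': S4 → S2
read 'd': S2 → S3
read 'c': S3 → S4
read 'a': S4 → S0
read 'a': S0 → S3
read 'a': S3 → S1
read 'b': S1 → S2
read 'b': S2 → S1
read 'd': S1 → S2
read 'd': S2 → S3
End state S3 is accepting.

Yes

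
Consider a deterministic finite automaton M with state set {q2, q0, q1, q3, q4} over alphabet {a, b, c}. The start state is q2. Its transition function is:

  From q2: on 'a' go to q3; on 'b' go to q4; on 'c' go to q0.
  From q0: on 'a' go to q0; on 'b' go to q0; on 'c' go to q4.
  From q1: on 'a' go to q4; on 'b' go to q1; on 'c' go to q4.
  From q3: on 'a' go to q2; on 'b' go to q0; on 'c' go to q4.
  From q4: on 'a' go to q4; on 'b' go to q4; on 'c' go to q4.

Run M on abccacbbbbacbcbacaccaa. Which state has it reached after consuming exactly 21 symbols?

start at q2
read 'a': q2 → q3
read 'b': q3 → q0
read 'c': q0 → q4
read 'c': q4 → q4
read 'a': q4 → q4
read 'c': q4 → q4
read 'b': q4 → q4
read 'b': q4 → q4
read 'b': q4 → q4
read 'b': q4 → q4
read 'a': q4 → q4
read 'c': q4 → q4
read 'b': q4 → q4
read 'c': q4 → q4
read 'b': q4 → q4
read 'a': q4 → q4
read 'c': q4 → q4
read 'a': q4 → q4
read 'c': q4 → q4
read 'c': q4 → q4
read 'a': q4 → q4
After 21 symbols: q4.

q4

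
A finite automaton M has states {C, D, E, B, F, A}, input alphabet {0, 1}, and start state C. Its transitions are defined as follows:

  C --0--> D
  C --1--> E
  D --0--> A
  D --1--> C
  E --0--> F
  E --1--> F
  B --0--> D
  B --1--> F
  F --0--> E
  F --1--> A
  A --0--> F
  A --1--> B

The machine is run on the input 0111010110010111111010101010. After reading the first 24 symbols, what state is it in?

start at C
read '0': C → D
read '1': D → C
read '1': C → E
read '1': E → F
read '0': F → E
read '1': E → F
read '0': F → E
read '1': E → F
read '1': F → A
read '0': A → F
read '0': F → E
read '1': E → F
read '0': F → E
read '1': E → F
read '1': F → A
read '1': A → B
read '1': B → F
read '1': F → A
read '1': A → B
read '0': B → D
read '1': D → C
read '0': C → D
read '1': D → C
read '0': C → D
After 24 symbols: D.

D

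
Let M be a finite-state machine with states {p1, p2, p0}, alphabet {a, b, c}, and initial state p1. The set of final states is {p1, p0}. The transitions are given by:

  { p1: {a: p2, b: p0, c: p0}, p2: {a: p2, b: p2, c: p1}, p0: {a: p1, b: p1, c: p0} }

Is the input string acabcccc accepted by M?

start at p1
read 'a': p1 → p2
read 'c': p2 → p1
read 'a': p1 → p2
read 'b': p2 → p2
read 'c': p2 → p1
read 'c': p1 → p0
read 'c': p0 → p0
read 'c': p0 → p0
End state p0 is accepting.

Yes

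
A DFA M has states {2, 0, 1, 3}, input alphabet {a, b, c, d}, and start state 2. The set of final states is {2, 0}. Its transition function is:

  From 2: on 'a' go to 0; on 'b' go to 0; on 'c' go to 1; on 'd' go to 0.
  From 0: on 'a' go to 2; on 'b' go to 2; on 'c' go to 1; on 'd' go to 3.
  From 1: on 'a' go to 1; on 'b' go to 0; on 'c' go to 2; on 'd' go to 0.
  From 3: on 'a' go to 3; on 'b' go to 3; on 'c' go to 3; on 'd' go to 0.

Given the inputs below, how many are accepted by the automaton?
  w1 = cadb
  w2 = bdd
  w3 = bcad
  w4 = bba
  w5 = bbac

w1:
  start at 2
  read 'c': 2 → 1
  read 'a': 1 → 1
  read 'd': 1 → 0
  read 'b': 0 → 2
  end 2, accepted
w2:
  start at 2
  read 'b': 2 → 0
  read 'd': 0 → 3
  read 'd': 3 → 0
  end 0, accepted
w3:
  start at 2
  read 'b': 2 → 0
  read 'c': 0 → 1
  read 'a': 1 → 1
  read 'd': 1 → 0
  end 0, accepted
w4:
  start at 2
  read 'b': 2 → 0
  read 'b': 0 → 2
  read 'a': 2 → 0
  end 0, accepted
w5:
  start at 2
  read 'b': 2 → 0
  read 'b': 0 → 2
  read 'a': 2 → 0
  read 'c': 0 → 1
  end 1, rejected

4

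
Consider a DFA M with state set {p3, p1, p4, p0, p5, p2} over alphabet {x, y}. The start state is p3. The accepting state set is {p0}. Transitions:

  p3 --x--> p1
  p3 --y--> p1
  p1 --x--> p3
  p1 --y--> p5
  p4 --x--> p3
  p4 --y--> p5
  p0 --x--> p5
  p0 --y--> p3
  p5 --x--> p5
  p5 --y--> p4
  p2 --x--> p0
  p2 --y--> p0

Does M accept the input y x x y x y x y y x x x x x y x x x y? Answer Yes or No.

No

p3 → p1 → p3 → p1 → p5 → p5 → p4 → p3 → p1 → p5 → p5 → p5 → p5 → p5 → p5 → p4 → p3 → p1 → p3 → p1
End state p1 is not accepting.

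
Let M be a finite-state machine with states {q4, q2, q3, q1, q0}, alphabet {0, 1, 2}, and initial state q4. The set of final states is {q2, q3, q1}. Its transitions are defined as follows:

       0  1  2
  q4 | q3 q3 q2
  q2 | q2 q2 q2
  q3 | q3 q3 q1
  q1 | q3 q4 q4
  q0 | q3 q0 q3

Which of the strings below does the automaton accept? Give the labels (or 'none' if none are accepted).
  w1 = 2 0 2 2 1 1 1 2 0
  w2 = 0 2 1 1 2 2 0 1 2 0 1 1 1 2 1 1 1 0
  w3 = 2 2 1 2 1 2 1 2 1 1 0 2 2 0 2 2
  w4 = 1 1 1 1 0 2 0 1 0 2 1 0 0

w1: Trace: q4 -2-> q2 -0-> q2 -2-> q2 -2-> q2 -1-> q2 -1-> q2 -1-> q2 -2-> q2 -0-> q2  → end q2, accepted
w2: Trace: q4 -0-> q3 -2-> q1 -1-> q4 -1-> q3 -2-> q1 -2-> q4 -0-> q3 -1-> q3 -2-> q1 -0-> q3 -1-> q3 -1-> q3 -1-> q3 -2-> q1 -1-> q4 -1-> q3 -1-> q3 -0-> q3  → end q3, accepted
w3: Trace: q4 -2-> q2 -2-> q2 -1-> q2 -2-> q2 -1-> q2 -2-> q2 -1-> q2 -2-> q2 -1-> q2 -1-> q2 -0-> q2 -2-> q2 -2-> q2 -0-> q2 -2-> q2 -2-> q2  → end q2, accepted
w4: Trace: q4 -1-> q3 -1-> q3 -1-> q3 -1-> q3 -0-> q3 -2-> q1 -0-> q3 -1-> q3 -0-> q3 -2-> q1 -1-> q4 -0-> q3 -0-> q3  → end q3, accepted

w1, w2, w3, w4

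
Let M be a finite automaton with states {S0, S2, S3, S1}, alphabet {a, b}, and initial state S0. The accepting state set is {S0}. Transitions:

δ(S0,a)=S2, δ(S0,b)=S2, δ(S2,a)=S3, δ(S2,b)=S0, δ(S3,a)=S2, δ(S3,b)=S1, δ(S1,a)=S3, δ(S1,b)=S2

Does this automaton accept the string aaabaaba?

No

start at S0
read 'a': S0 → S2
read 'a': S2 → S3
read 'a': S3 → S2
read 'b': S2 → S0
read 'a': S0 → S2
read 'a': S2 → S3
read 'b': S3 → S1
read 'a': S1 → S3
End state S3 is not accepting.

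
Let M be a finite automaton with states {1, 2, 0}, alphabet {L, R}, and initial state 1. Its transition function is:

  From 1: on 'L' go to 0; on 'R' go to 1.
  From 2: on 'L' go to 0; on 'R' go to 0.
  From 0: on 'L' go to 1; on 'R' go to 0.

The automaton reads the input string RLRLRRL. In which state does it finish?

start at 1
read 'R': 1 → 1
read 'L': 1 → 0
read 'R': 0 → 0
read 'L': 0 → 1
read 'R': 1 → 1
read 'R': 1 → 1
read 'L': 1 → 0

0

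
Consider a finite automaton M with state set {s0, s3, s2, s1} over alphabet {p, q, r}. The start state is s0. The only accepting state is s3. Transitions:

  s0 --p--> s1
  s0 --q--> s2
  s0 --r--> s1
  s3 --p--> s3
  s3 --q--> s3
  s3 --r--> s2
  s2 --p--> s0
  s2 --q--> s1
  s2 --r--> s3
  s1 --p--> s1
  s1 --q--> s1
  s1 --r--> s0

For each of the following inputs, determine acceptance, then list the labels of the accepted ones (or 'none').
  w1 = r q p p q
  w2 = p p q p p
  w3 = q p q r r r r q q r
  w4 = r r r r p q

none

w1:
  start at s0
  read 'r': s0 → s1
  read 'q': s1 → s1
  read 'p': s1 → s1
  read 'p': s1 → s1
  read 'q': s1 → s1
  end s1, rejected
w2:
  start at s0
  read 'p': s0 → s1
  read 'p': s1 → s1
  read 'q': s1 → s1
  read 'p': s1 → s1
  read 'p': s1 → s1
  end s1, rejected
w3:
  start at s0
  read 'q': s0 → s2
  read 'p': s2 → s0
  read 'q': s0 → s2
  read 'r': s2 → s3
  read 'r': s3 → s2
  read 'r': s2 → s3
  read 'r': s3 → s2
  read 'q': s2 → s1
  read 'q': s1 → s1
  read 'r': s1 → s0
  end s0, rejected
w4:
  start at s0
  read 'r': s0 → s1
  read 'r': s1 → s0
  read 'r': s0 → s1
  read 'r': s1 → s0
  read 'p': s0 → s1
  read 'q': s1 → s1
  end s1, rejected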